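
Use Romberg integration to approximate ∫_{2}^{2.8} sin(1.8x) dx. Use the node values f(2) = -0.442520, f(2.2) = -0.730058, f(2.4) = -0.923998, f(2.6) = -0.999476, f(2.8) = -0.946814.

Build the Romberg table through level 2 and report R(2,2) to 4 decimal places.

-0.6770

R(0,0) (trapezoid, 1 panel, h=0.8000): -0.555734
R(1,0) (trapezoid, 2 panels, h=0.4000): -0.647466
R(2,0) (trapezoid, 4 panels, h=0.2000): -0.669640
R(1,1) = -0.647466 + (-0.647466 − (-0.555734))/3 = -0.678043
R(2,1) = -0.669640 + (-0.669640 − (-0.647466))/3 = -0.677031
R(2,2) = -0.677031 + (-0.677031 − (-0.678043))/15 = -0.676964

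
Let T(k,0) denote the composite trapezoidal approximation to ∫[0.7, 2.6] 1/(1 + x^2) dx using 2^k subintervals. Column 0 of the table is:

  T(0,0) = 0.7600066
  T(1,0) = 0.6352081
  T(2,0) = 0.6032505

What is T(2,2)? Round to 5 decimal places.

Richardson extrapolation on the trapezoidal column (denominator 4−1=3):
T(1,1) = 0.6352081 + (0.6352081 − 0.7600066)/3 = 0.5936086
T(2,1) = (4·0.6032505 − 0.6352081) / 3 = 0.5925980
T(2,2) = (16·0.5925980 − 0.5936086) / 15 = 0.5925306
(Column j=1 coincides with Simpson's rule on the same nodes.)

0.59253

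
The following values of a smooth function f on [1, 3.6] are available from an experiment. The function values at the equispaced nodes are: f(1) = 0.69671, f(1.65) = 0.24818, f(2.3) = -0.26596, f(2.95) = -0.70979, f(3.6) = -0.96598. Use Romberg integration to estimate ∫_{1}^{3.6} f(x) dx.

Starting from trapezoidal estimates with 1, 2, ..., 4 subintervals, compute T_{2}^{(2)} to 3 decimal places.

T_{0}^{(0)} (trapezoid, 1 panel, h=2.6000): -0.35005
T_{1}^{(0)} (trapezoid, 2 panels, h=1.3000): -0.52077
T_{2}^{(0)} (trapezoid, 4 panels, h=0.6500): -0.56043
T_{1}^{(1)} = -0.52077 + (-0.52077 − (-0.35005))/3 = -0.57768
T_{2}^{(1)} = -0.56043 + (-0.56043 − (-0.52077))/3 = -0.57365
T_{2}^{(2)} = -0.57365 + (-0.57365 − (-0.57768))/15 = -0.57338

-0.573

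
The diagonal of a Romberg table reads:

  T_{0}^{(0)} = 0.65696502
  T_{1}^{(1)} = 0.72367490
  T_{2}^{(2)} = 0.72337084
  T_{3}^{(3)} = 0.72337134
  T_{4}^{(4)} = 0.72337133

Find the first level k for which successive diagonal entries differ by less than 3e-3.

|T_{1}^{(1)} − T_{0}^{(0)}| = 0.06670988 ≥ 3e-3
|T_{2}^{(2)} − T_{1}^{(1)}| = 0.00030406 < 3e-3

k = 2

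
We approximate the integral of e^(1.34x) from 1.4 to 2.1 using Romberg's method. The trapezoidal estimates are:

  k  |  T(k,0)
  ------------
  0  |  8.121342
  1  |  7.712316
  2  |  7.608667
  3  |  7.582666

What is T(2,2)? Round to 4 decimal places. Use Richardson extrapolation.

T(1,1) = (4·7.712316 − 8.121342) / 3 = 7.575974
T(2,1) = 7.608667 + (7.608667 − 7.712316)/3 = 7.574117
T(2,2) = (16·7.574117 − 7.575974) / 15 = 7.573993
(Column j=1 coincides with Simpson's rule on the same nodes.)

7.5740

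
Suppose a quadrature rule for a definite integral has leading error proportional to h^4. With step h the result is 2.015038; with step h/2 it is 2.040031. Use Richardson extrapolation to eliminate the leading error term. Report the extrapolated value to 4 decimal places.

2.0417

The leading error scales as h^4; refining by a factor of 2 reduces it by 2^4 = 16.
Extrapolated value = (16·A(h/2) − A(h)) / (16 − 1)
= (16·2.040031 − 2.015038) / 15
= 30.625458 / 15 = 2.041697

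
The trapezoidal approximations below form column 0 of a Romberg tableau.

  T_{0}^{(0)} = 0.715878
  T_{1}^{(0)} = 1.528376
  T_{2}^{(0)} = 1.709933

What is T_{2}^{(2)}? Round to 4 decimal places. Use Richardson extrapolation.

1.7685

Richardson extrapolation on the trapezoidal column (denominator 4−1=3):
T_{1}^{(1)} = 1.528376 + (1.528376 − 0.715878)/3 = 1.799209
T_{2}^{(1)} = (4·1.709933 − 1.528376) / 3 = 1.770452
T_{2}^{(2)} = (16·1.770452 − 1.799209) / 15 = 1.768535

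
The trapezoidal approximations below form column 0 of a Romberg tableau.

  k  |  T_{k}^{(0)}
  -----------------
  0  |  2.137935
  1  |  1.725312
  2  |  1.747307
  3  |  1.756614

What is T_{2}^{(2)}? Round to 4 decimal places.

Richardson extrapolation on the trapezoidal column (denominator 4−1=3):
T_{1}^{(1)} = 1.725312 + (1.725312 − 2.137935)/3 = 1.587771
T_{2}^{(1)} = (4·1.747307 − 1.725312) / 3 = 1.754639
T_{2}^{(2)} = (16·1.754639 − 1.587771) / 15 = 1.765764

1.7658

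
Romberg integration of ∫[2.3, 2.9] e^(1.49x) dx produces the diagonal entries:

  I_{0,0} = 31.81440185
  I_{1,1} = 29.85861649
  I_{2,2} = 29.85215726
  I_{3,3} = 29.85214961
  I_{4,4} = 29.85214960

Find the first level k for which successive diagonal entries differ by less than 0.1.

|I_{1,1} − I_{0,0}| = 1.95578536 ≥ 0.1
|I_{2,2} − I_{1,1}| = 0.00645923 < 0.1

k = 2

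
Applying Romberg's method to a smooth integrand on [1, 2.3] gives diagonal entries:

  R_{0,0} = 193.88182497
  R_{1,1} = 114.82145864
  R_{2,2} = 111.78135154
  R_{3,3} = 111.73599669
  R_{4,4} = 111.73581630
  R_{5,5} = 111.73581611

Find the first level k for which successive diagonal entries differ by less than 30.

|R_{1,1} − R_{0,0}| = 79.06036633 ≥ 30
|R_{2,2} − R_{1,1}| = 3.04010710 < 30

k = 2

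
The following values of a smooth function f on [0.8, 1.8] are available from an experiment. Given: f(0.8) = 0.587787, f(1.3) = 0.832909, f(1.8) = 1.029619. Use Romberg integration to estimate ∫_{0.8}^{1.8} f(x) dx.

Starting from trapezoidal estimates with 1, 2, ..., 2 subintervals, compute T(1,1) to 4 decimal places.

0.8248

T(0,0) (trapezoid, 1 panel, h=1.0000): 0.808703
T(1,0) (trapezoid, 2 panels, h=0.5000): 0.820806
T(1,1) = 0.820806 + (0.820806 − 0.808703)/3 = 0.824840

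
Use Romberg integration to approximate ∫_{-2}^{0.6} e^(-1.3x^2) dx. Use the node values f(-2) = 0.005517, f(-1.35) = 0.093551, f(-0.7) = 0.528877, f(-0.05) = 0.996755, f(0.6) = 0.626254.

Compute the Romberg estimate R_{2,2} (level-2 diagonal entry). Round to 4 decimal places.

1.3190

R_{0,0} (trapezoid, 1 panel, h=2.6000): 0.821302
R_{1,0} (trapezoid, 2 panels, h=1.3000): 1.098191
R_{2,0} (trapezoid, 4 panels, h=0.6500): 1.257795
R_{1,1} = 1.098191 + (1.098191 − 0.821302)/3 = 1.190487
R_{2,1} = 1.257795 + (1.257795 − 1.098191)/3 = 1.310996
R_{2,2} = 1.310996 + (1.310996 − 1.190487)/15 = 1.319030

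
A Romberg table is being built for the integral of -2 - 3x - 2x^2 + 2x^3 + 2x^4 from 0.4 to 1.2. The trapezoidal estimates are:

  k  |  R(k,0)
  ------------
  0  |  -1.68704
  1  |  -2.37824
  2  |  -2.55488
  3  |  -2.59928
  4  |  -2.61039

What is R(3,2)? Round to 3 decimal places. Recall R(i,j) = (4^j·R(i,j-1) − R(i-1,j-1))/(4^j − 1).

-2.614

Richardson extrapolation on the trapezoidal column (denominator 4−1=3):
R(2,1) = -2.55488 + (-2.55488 − (-2.37824))/3 = -2.61376
R(3,1) = (4·(-2.59928) − (-2.55488)) / 3 = -2.61408
R(3,2) = (16·(-2.61408) − (-2.61376)) / 15 = -2.61410
(Column j=1 coincides with Simpson's rule on the same nodes.)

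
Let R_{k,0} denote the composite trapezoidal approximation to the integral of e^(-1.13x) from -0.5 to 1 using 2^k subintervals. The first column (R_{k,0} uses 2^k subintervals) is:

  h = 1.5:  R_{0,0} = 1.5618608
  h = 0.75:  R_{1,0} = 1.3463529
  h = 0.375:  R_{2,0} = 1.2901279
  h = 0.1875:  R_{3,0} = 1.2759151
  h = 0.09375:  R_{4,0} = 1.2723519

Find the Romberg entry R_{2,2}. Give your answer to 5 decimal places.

R_{1,1} = 1.3463529 + (1.3463529 − 1.5618608)/3 = 1.2745169
R_{2,1} = 1.2901279 + (1.2901279 − 1.3463529)/3 = 1.2713862
R_{2,2} = (16·1.2713862 − 1.2745169) / 15 = 1.2711775

1.27118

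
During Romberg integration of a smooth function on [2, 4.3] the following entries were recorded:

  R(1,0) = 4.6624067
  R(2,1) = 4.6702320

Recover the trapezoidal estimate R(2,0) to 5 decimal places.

4.66828

From R(2,1) = (4·R(2,0) − R(1,0))/3, solve for R(2,0):
4·R(2,0) = 3·4.6702320 + 4.6624067 = 18.6731027
R(2,0) = 4.6682757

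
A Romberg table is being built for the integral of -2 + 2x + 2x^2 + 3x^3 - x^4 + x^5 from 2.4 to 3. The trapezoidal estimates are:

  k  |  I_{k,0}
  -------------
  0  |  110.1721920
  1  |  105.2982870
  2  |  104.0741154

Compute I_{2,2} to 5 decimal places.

103.66555

I_{1,1} = (4·105.2982870 − 110.1721920) / 3 = 103.6736520
I_{2,1} = (4·104.0741154 − 105.2982870) / 3 = 103.6660582
I_{2,2} = 103.6660582 + (103.6660582 − 103.6736520)/15 = 103.6655519
(Column j=1 coincides with Simpson's rule on the same nodes.)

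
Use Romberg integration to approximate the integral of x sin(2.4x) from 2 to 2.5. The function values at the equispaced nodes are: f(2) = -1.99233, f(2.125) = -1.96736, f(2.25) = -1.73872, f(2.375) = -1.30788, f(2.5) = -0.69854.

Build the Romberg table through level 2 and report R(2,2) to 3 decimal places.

R(0,0) (trapezoid, 1 panel, h=0.5000): -0.67272
R(1,0) (trapezoid, 2 panels, h=0.2500): -0.77104
R(2,0) (trapezoid, 4 panels, h=0.1250): -0.79492
R(1,1) = -0.77104 + (-0.77104 − (-0.67272))/3 = -0.80381
R(2,1) = -0.79492 + (-0.79492 − (-0.77104))/3 = -0.80288
R(2,2) = -0.80288 + (-0.80288 − (-0.80381))/15 = -0.80282

-0.803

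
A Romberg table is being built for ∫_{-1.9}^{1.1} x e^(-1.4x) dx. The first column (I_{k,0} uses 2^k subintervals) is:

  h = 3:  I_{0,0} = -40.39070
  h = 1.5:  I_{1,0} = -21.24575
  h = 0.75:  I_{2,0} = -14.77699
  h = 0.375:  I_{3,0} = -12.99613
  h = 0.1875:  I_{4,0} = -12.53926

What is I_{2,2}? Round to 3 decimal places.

-12.471

Richardson extrapolation on the trapezoidal column (denominator 4−1=3):
I_{1,1} = -21.24575 + (-21.24575 − (-40.39070))/3 = -14.86410
I_{2,1} = -14.77699 + (-14.77699 − (-21.24575))/3 = -12.62074
I_{2,2} = (16·(-12.62074) − (-14.86410)) / 15 = -12.47118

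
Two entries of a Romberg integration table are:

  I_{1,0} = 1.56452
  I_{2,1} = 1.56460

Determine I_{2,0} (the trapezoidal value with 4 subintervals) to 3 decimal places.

From I_{2,1} = (4·I_{2,0} − I_{1,0})/3, solve for I_{2,0}:
4·I_{2,0} = 3·1.56460 + 1.56452 = 6.25832
I_{2,0} = 1.56458

1.565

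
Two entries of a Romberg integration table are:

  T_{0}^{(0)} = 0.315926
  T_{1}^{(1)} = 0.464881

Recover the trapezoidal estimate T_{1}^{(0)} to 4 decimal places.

0.4276

From T_{1}^{(1)} = (4·T_{1}^{(0)} − T_{0}^{(0)})/3, solve for T_{1}^{(0)}:
4·T_{1}^{(0)} = 3·0.464881 + 0.315926 = 1.710569
T_{1}^{(0)} = 0.427642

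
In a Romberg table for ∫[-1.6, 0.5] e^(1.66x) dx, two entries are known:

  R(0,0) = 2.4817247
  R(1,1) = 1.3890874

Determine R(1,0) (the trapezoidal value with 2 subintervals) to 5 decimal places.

From R(1,1) = (4·R(1,0) − R(0,0))/3, solve for R(1,0):
4·R(1,0) = 3·1.3890874 + 2.4817247 = 6.6489869
R(1,0) = 1.6622467

1.66225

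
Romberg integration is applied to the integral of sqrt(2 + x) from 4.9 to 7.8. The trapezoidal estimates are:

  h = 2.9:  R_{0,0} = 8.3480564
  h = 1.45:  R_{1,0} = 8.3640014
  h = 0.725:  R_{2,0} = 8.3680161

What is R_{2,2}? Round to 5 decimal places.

Richardson extrapolation on the trapezoidal column (denominator 4−1=3):
R_{1,1} = 8.3640014 + (8.3640014 − 8.3480564)/3 = 8.3693164
R_{2,1} = (4·8.3680161 − 8.3640014) / 3 = 8.3693543
R_{2,2} = 8.3693543 + (8.3693543 − 8.3693164)/15 = 8.3693568

8.36936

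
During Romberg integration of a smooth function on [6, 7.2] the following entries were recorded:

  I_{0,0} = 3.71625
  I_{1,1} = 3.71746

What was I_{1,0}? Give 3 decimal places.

3.717

From I_{1,1} = (4·I_{1,0} − I_{0,0})/3, solve for I_{1,0}:
4·I_{1,0} = 3·3.71746 + 3.71625 = 14.86863
I_{1,0} = 3.71716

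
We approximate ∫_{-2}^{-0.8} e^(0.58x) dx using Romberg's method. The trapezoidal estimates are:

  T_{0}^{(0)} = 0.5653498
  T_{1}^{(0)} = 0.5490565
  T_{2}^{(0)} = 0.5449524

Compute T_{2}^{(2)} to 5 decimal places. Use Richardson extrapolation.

Richardson extrapolation on the trapezoidal column (denominator 4−1=3):
T_{1}^{(1)} = 0.5490565 + (0.5490565 − 0.5653498)/3 = 0.5436254
T_{2}^{(1)} = (4·0.5449524 − 0.5490565) / 3 = 0.5435844
T_{2}^{(2)} = 0.5435844 + (0.5435844 − 0.5436254)/15 = 0.5435817

0.54358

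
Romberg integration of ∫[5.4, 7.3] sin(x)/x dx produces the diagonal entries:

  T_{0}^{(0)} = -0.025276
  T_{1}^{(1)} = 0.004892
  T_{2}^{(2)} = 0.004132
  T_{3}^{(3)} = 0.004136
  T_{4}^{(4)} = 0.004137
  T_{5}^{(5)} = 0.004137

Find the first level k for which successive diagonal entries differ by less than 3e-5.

k = 3

|T_{1}^{(1)} − T_{0}^{(0)}| = 0.030168 ≥ 3e-5
|T_{2}^{(2)} − T_{1}^{(1)}| = 0.000760 ≥ 3e-5
|T_{3}^{(3)} − T_{2}^{(2)}| = 0.000004 < 3e-5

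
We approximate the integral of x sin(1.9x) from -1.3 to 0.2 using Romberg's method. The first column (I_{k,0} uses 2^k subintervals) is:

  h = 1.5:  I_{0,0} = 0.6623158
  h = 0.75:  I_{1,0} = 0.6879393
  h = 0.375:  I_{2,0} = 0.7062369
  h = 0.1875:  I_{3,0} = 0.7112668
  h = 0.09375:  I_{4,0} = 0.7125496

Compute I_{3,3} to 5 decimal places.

0.71298

Richardson extrapolation on the trapezoidal column (denominator 4−1=3):
I_{1,1} = 0.6879393 + (0.6879393 − 0.6623158)/3 = 0.6964805
I_{2,1} = (4·0.7062369 − 0.6879393) / 3 = 0.7123361
I_{3,1} = 0.7112668 + (0.7112668 − 0.7062369)/3 = 0.7129434
I_{2,2} = 0.7123361 + (0.7123361 − 0.6964805)/15 = 0.7133931
I_{3,2} = 0.7129434 + (0.7129434 − 0.7123361)/15 = 0.7129839
I_{3,3} = (64·0.7129839 − 0.7133931) / 63 = 0.7129774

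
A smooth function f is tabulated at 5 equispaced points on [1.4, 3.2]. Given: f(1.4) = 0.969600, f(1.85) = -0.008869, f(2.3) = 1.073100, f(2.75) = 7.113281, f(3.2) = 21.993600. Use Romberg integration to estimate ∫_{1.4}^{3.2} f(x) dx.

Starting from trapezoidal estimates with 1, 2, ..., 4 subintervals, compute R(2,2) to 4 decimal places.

R(0,0) (trapezoid, 1 panel, h=1.8000): 20.666880
R(1,0) (trapezoid, 2 panels, h=0.9000): 11.299230
R(2,0) (trapezoid, 4 panels, h=0.4500): 8.846600
R(1,1) = 11.299230 + (11.299230 − 20.666880)/3 = 8.176680
R(2,1) = 8.846600 + (8.846600 − 11.299230)/3 = 8.029057
R(2,2) = 8.029057 + (8.029057 − 8.176680)/15 = 8.019215

8.0192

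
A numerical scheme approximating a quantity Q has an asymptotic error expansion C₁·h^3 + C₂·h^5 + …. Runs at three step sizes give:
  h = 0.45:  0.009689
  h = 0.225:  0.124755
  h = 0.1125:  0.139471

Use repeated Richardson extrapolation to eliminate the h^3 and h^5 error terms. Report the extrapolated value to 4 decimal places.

0.1416

First eliminate the h^3 term (factor 2^3 = 8):
  B₁ = (8·0.124755 − 0.009689)/7 = 0.141193
  B₂ = (8·0.139471 − 0.124755)/7 = 0.141573
Then eliminate the h^5 term (factor 2^5 = 32):
  (32·0.141573 − 0.141193)/31 = 0.141585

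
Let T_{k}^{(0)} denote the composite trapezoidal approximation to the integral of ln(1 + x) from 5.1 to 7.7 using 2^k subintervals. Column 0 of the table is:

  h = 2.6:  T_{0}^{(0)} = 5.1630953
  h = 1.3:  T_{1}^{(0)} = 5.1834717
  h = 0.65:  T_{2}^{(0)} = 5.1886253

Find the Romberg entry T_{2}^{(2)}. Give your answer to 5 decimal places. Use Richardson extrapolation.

5.19035

Richardson extrapolation on the trapezoidal column (denominator 4−1=3):
T_{1}^{(1)} = 5.1834717 + (5.1834717 − 5.1630953)/3 = 5.1902638
T_{2}^{(1)} = (4·5.1886253 − 5.1834717) / 3 = 5.1903432
T_{2}^{(2)} = (16·5.1903432 − 5.1902638) / 15 = 5.1903485
(Column j=1 coincides with Simpson's rule on the same nodes.)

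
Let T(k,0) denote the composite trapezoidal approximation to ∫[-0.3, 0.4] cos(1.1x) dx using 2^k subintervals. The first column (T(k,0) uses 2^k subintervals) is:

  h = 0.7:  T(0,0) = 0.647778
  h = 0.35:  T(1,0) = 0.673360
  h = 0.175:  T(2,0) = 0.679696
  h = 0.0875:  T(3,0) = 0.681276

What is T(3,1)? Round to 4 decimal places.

0.6818

T(3,1) = 0.681276 + (0.681276 − 0.679696)/3 = 0.681803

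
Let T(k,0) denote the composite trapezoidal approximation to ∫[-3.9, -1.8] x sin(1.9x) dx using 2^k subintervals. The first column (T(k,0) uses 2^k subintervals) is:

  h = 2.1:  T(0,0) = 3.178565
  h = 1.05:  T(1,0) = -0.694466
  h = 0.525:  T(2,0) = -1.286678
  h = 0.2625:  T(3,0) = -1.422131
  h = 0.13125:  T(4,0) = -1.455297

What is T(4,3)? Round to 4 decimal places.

T(2,1) = (4·(-1.286678) − (-0.694466)) / 3 = -1.484082
T(3,1) = (4·(-1.422131) − (-1.286678)) / 3 = -1.467282
T(4,1) = -1.455297 + (-1.455297 − (-1.422131))/3 = -1.466352
T(3,2) = (16·(-1.467282) − (-1.484082)) / 15 = -1.466162
T(4,2) = -1.466352 + (-1.466352 − (-1.467282))/15 = -1.466290
T(4,3) = (64·(-1.466290) − (-1.466162)) / 63 = -1.466292

-1.4663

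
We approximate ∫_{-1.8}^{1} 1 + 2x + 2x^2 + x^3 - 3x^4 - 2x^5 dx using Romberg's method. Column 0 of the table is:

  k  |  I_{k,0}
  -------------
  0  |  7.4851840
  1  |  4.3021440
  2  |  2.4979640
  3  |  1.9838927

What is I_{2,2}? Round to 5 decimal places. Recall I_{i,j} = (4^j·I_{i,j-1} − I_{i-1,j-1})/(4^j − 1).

1.80693

Richardson extrapolation on the trapezoidal column (denominator 4−1=3):
I_{1,1} = (4·4.3021440 − 7.4851840) / 3 = 3.2411307
I_{2,1} = 2.4979640 + (2.4979640 − 4.3021440)/3 = 1.8965707
I_{2,2} = (16·1.8965707 − 3.2411307) / 15 = 1.8069334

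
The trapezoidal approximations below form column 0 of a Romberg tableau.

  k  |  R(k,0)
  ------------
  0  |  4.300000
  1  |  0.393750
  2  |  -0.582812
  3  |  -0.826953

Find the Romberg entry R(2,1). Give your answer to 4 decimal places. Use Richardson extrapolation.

-0.9083

Richardson extrapolation on the trapezoidal column (denominator 4−1=3):
R(2,1) = (4·(-0.582812) − 0.393750) / 3 = -0.908333
(Column j=1 coincides with Simpson's rule on the same nodes.)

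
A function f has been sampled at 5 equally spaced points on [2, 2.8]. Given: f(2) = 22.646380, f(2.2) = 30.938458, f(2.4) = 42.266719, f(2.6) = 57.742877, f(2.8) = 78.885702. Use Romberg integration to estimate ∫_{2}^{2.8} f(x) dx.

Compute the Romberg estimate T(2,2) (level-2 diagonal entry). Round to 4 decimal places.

36.0509

T(0,0) (trapezoid, 1 panel, h=0.8000): 40.612833
T(1,0) (trapezoid, 2 panels, h=0.4000): 37.213104
T(2,0) (trapezoid, 4 panels, h=0.2000): 36.342819
T(1,1) = 37.213104 + (37.213104 − 40.612833)/3 = 36.079861
T(2,1) = 36.342819 + (36.342819 − 37.213104)/3 = 36.052724
T(2,2) = 36.052724 + (36.052724 − 36.079861)/15 = 36.050915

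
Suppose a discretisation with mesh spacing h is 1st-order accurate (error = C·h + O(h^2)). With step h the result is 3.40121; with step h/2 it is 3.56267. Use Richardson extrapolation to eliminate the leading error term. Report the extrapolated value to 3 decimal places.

The leading error scales as h; refining by a factor of 2 reduces it by 2^1 = 2.
Extrapolated value = (2·A(h/2) − A(h)) / (2 − 1)
= (2·3.56267 − 3.40121) / 1
= 3.72413 / 1 = 3.72413

3.724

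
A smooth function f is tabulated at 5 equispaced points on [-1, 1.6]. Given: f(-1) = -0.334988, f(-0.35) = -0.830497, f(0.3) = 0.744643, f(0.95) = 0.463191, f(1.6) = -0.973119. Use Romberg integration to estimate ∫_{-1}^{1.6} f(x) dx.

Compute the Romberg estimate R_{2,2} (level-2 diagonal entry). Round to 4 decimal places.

-0.3459

R_{0,0} (trapezoid, 1 panel, h=2.6000): -1.700539
R_{1,0} (trapezoid, 2 panels, h=1.3000): 0.117766
R_{2,0} (trapezoid, 4 panels, h=0.6500): -0.179866
R_{1,1} = 0.117766 + (0.117766 − (-1.700539))/3 = 0.723868
R_{2,1} = -0.179866 + (-0.179866 − 0.117766)/3 = -0.279077
R_{2,2} = -0.279077 + (-0.279077 − 0.723868)/15 = -0.345940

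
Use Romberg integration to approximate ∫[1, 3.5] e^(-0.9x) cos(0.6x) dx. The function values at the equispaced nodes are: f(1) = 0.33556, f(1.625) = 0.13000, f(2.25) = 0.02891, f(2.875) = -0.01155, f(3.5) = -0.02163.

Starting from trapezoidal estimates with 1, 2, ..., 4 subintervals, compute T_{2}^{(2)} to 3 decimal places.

0.176

T_{0}^{(0)} (trapezoid, 1 panel, h=2.5000): 0.39241
T_{1}^{(0)} (trapezoid, 2 panels, h=1.2500): 0.23234
T_{2}^{(0)} (trapezoid, 4 panels, h=0.6250): 0.19020
T_{1}^{(1)} = 0.23234 + (0.23234 − 0.39241)/3 = 0.17898
T_{2}^{(1)} = 0.19020 + (0.19020 − 0.23234)/3 = 0.17615
T_{2}^{(2)} = 0.17615 + (0.17615 − 0.17898)/15 = 0.17596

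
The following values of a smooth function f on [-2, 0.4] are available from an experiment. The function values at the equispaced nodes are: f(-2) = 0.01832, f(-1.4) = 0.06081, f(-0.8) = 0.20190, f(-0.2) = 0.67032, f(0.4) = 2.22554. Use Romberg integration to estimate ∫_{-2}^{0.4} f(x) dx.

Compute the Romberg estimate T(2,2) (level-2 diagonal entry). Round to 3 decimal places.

T(0,0) (trapezoid, 1 panel, h=2.4000): 2.69263
T(1,0) (trapezoid, 2 panels, h=1.2000): 1.58860
T(2,0) (trapezoid, 4 panels, h=0.6000): 1.23298
T(1,1) = 1.58860 + (1.58860 − 2.69263)/3 = 1.22059
T(2,1) = 1.23298 + (1.23298 − 1.58860)/3 = 1.11444
T(2,2) = 1.11444 + (1.11444 − 1.22059)/15 = 1.10736

1.107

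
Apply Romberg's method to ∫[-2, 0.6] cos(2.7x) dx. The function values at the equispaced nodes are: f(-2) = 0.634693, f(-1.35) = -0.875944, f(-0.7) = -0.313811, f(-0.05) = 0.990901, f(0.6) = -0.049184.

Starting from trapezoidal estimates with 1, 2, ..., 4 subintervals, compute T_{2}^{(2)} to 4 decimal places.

0.1159

T_{0}^{(0)} (trapezoid, 1 panel, h=2.6000): 0.761162
T_{1}^{(0)} (trapezoid, 2 panels, h=1.3000): -0.027373
T_{2}^{(0)} (trapezoid, 4 panels, h=0.6500): 0.061035
T_{1}^{(1)} = -0.027373 + (-0.027373 − 0.761162)/3 = -0.290218
T_{2}^{(1)} = 0.061035 + (0.061035 − (-0.027373))/3 = 0.090504
T_{2}^{(2)} = 0.090504 + (0.090504 − (-0.290218))/15 = 0.115885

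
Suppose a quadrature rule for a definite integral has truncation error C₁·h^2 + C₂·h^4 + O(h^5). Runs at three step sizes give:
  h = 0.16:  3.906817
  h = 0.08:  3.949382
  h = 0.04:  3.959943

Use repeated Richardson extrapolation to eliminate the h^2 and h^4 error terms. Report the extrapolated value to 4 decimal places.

First eliminate the h^2 term (factor 2^2 = 4):
  B₁ = (4·3.949382 − 3.906817)/3 = 3.963570
  B₂ = (4·3.959943 − 3.949382)/3 = 3.963463
Then eliminate the h^4 term (factor 2^4 = 16):
  (16·3.963463 − 3.963570)/15 = 3.963456

3.9635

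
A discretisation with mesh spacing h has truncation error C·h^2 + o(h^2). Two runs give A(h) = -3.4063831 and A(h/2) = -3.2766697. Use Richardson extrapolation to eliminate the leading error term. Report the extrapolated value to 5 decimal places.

-3.23343

Extrapolated value = (4·A(h/2) − A(h)) / (4 − 1)
= (4·(-3.2766697) − (-3.4063831)) / 3
= -9.7002957 / 3 = -3.2334319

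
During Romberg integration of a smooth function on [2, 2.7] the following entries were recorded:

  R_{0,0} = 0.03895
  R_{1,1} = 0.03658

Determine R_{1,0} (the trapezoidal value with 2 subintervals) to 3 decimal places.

0.037

From R_{1,1} = (4·R_{1,0} − R_{0,0})/3, solve for R_{1,0}:
4·R_{1,0} = 3·0.03658 + 0.03895 = 0.14869
R_{1,0} = 0.03717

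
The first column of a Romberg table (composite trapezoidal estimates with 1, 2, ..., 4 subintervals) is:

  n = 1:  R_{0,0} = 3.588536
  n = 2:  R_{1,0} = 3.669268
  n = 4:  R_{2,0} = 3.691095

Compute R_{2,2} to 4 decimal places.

3.6985

Richardson extrapolation on the trapezoidal column (denominator 4−1=3):
R_{1,1} = (4·3.669268 − 3.588536) / 3 = 3.696179
R_{2,1} = 3.691095 + (3.691095 − 3.669268)/3 = 3.698371
R_{2,2} = (16·3.698371 − 3.696179) / 15 = 3.698517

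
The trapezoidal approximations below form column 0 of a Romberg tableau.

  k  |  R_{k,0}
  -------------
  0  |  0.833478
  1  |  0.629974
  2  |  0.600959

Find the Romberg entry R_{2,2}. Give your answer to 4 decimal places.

Richardson extrapolation on the trapezoidal column (denominator 4−1=3):
R_{1,1} = (4·0.629974 − 0.833478) / 3 = 0.562139
R_{2,1} = 0.600959 + (0.600959 − 0.629974)/3 = 0.591287
R_{2,2} = (16·0.591287 − 0.562139) / 15 = 0.593230
(Column j=1 coincides with Simpson's rule on the same nodes.)

0.5932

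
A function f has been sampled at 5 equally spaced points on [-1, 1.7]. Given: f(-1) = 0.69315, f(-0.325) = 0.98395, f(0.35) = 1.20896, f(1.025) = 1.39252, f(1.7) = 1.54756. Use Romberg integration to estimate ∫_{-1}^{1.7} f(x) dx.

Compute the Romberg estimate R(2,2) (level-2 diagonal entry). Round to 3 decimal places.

3.187

R(0,0) (trapezoid, 1 panel, h=2.7000): 3.02496
R(1,0) (trapezoid, 2 panels, h=1.3500): 3.14458
R(2,0) (trapezoid, 4 panels, h=0.6750): 3.17640
R(1,1) = 3.14458 + (3.14458 − 3.02496)/3 = 3.18445
R(2,1) = 3.17640 + (3.17640 − 3.14458)/3 = 3.18701
R(2,2) = 3.18701 + (3.18701 − 3.18445)/15 = 3.18718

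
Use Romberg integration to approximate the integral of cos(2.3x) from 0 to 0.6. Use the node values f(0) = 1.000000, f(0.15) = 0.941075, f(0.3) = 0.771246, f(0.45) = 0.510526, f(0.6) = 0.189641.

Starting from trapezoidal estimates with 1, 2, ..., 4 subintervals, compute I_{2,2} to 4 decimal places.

0.4269

I_{0,0} (trapezoid, 1 panel, h=0.6000): 0.356892
I_{1,0} (trapezoid, 2 panels, h=0.3000): 0.409820
I_{2,0} (trapezoid, 4 panels, h=0.1500): 0.422650
I_{1,1} = 0.409820 + (0.409820 − 0.356892)/3 = 0.427463
I_{2,1} = 0.422650 + (0.422650 − 0.409820)/3 = 0.426927
I_{2,2} = 0.426927 + (0.426927 − 0.427463)/15 = 0.426891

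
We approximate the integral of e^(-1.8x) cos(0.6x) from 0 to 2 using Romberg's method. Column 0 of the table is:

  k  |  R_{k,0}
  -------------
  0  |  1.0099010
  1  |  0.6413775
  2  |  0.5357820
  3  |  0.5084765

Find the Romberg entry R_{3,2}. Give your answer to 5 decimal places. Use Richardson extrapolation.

0.49929

R_{2,1} = 0.5357820 + (0.5357820 − 0.6413775)/3 = 0.5005835
R_{3,1} = 0.5084765 + (0.5084765 − 0.5357820)/3 = 0.4993747
R_{3,2} = 0.4993747 + (0.4993747 − 0.5005835)/15 = 0.4992941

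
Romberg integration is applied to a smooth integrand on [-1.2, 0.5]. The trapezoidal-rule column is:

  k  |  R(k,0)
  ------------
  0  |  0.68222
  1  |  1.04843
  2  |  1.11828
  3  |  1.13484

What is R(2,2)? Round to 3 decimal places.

1.140

R(1,1) = (4·1.04843 − 0.68222) / 3 = 1.17050
R(2,1) = 1.11828 + (1.11828 − 1.04843)/3 = 1.14156
R(2,2) = (16·1.14156 − 1.17050) / 15 = 1.13963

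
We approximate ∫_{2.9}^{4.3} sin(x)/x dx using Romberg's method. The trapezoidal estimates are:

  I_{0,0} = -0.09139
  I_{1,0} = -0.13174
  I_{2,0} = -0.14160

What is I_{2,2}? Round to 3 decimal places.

Richardson extrapolation on the trapezoidal column (denominator 4−1=3):
I_{1,1} = -0.13174 + (-0.13174 − (-0.09139))/3 = -0.14519
I_{2,1} = (4·(-0.14160) − (-0.13174)) / 3 = -0.14489
I_{2,2} = (16·(-0.14489) − (-0.14519)) / 15 = -0.14487

-0.145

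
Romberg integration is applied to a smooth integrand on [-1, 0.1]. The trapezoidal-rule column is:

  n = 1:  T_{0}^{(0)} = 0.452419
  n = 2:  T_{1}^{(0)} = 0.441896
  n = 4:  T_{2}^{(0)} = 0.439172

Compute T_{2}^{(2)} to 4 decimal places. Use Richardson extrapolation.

0.4383

Richardson extrapolation on the trapezoidal column (denominator 4−1=3):
T_{1}^{(1)} = 0.441896 + (0.441896 − 0.452419)/3 = 0.438388
T_{2}^{(1)} = 0.439172 + (0.439172 − 0.441896)/3 = 0.438264
T_{2}^{(2)} = 0.438264 + (0.438264 − 0.438388)/15 = 0.438256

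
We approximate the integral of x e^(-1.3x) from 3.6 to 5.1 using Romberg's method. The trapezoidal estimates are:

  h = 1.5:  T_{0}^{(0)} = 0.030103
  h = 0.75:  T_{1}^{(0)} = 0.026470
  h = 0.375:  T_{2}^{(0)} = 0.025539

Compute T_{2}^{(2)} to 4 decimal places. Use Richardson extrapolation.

T_{1}^{(1)} = 0.026470 + (0.026470 − 0.030103)/3 = 0.025259
T_{2}^{(1)} = 0.025539 + (0.025539 − 0.026470)/3 = 0.025229
T_{2}^{(2)} = (16·0.025229 − 0.025259) / 15 = 0.025227

0.0252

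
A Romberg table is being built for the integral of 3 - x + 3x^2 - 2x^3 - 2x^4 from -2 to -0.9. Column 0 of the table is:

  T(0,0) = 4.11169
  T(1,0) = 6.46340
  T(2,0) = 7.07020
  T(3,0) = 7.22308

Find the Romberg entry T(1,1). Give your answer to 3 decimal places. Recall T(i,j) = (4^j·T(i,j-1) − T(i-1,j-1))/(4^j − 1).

7.247

Richardson extrapolation on the trapezoidal column (denominator 4−1=3):
T(1,1) = (4·6.46340 − 4.11169) / 3 = 7.24730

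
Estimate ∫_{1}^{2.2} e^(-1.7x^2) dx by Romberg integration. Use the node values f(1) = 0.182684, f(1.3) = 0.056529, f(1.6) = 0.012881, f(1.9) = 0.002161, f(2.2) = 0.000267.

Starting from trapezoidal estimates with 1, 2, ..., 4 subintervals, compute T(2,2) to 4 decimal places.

0.0442

T(0,0) (trapezoid, 1 panel, h=1.2000): 0.109771
T(1,0) (trapezoid, 2 panels, h=0.6000): 0.062614
T(2,0) (trapezoid, 4 panels, h=0.3000): 0.048914
T(1,1) = 0.062614 + (0.062614 − 0.109771)/3 = 0.046895
T(2,1) = 0.048914 + (0.048914 − 0.062614)/3 = 0.044347
T(2,2) = 0.044347 + (0.044347 − 0.046895)/15 = 0.044177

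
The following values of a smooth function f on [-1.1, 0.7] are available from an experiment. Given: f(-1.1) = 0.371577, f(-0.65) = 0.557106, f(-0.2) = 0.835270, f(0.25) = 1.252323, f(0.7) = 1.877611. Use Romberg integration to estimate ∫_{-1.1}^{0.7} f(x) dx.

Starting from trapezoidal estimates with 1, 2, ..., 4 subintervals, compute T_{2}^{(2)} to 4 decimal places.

T_{0}^{(0)} (trapezoid, 1 panel, h=1.8000): 2.024269
T_{1}^{(0)} (trapezoid, 2 panels, h=0.9000): 1.763878
T_{2}^{(0)} (trapezoid, 4 panels, h=0.4500): 1.696182
T_{1}^{(1)} = 1.763878 + (1.763878 − 2.024269)/3 = 1.677081
T_{2}^{(1)} = 1.696182 + (1.696182 − 1.763878)/3 = 1.673617
T_{2}^{(2)} = 1.673617 + (1.673617 − 1.677081)/15 = 1.673386

1.6734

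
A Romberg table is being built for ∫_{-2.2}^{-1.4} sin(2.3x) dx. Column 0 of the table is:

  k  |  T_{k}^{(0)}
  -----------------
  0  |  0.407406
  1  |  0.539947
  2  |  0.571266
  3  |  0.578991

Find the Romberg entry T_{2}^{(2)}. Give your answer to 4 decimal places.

0.5815

Richardson extrapolation on the trapezoidal column (denominator 4−1=3):
T_{1}^{(1)} = (4·0.539947 − 0.407406) / 3 = 0.584127
T_{2}^{(1)} = 0.571266 + (0.571266 − 0.539947)/3 = 0.581706
T_{2}^{(2)} = (16·0.581706 − 0.584127) / 15 = 0.581545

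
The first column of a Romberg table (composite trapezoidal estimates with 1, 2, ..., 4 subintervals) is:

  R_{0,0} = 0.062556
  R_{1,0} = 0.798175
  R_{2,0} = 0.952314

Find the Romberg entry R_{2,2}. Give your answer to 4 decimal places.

Richardson extrapolation on the trapezoidal column (denominator 4−1=3):
R_{1,1} = (4·0.798175 − 0.062556) / 3 = 1.043381
R_{2,1} = (4·0.952314 − 0.798175) / 3 = 1.003694
R_{2,2} = 1.003694 + (1.003694 − 1.043381)/15 = 1.001048

1.0010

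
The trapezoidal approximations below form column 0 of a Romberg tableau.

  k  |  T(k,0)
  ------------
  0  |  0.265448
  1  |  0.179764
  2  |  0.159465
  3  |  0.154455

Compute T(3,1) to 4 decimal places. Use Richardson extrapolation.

Richardson extrapolation on the trapezoidal column (denominator 4−1=3):
T(3,1) = (4·0.154455 − 0.159465) / 3 = 0.152785

0.1528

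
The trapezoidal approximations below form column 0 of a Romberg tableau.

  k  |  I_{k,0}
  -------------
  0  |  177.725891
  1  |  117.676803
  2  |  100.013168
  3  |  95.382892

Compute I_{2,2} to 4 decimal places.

93.8896

Richardson extrapolation on the trapezoidal column (denominator 4−1=3):
I_{1,1} = 117.676803 + (117.676803 − 177.725891)/3 = 97.660440
I_{2,1} = (4·100.013168 − 117.676803) / 3 = 94.125290
I_{2,2} = (16·94.125290 − 97.660440) / 15 = 93.889613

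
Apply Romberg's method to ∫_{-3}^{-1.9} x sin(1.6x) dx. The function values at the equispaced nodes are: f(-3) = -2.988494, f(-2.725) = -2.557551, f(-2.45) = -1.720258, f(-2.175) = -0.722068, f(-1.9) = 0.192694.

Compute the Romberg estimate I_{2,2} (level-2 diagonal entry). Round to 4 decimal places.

-1.7742

I_{0,0} (trapezoid, 1 panel, h=1.1000): -1.537690
I_{1,0} (trapezoid, 2 panels, h=0.5500): -1.714987
I_{2,0} (trapezoid, 4 panels, h=0.2750): -1.759389
I_{1,1} = -1.714987 + (-1.714987 − (-1.537690))/3 = -1.774086
I_{2,1} = -1.759389 + (-1.759389 − (-1.714987))/3 = -1.774190
I_{2,2} = -1.774190 + (-1.774190 − (-1.774086))/15 = -1.774197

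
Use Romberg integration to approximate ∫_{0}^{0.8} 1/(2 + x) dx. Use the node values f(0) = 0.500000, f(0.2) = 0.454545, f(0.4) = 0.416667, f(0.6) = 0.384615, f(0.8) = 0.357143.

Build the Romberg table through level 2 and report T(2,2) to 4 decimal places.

T(0,0) (trapezoid, 1 panel, h=0.8000): 0.342857
T(1,0) (trapezoid, 2 panels, h=0.4000): 0.338095
T(2,0) (trapezoid, 4 panels, h=0.2000): 0.336880
T(1,1) = 0.338095 + (0.338095 − 0.342857)/3 = 0.336508
T(2,1) = 0.336880 + (0.336880 − 0.338095)/3 = 0.336475
T(2,2) = 0.336475 + (0.336475 − 0.336508)/15 = 0.336473

0.3365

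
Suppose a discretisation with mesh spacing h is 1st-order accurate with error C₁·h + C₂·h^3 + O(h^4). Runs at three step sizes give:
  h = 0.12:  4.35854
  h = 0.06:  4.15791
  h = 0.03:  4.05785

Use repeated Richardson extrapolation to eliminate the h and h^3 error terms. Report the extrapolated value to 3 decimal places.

3.958

First eliminate the h term (factor 2^1 = 2):
  B₁ = (2·4.15791 − 4.35854)/1 = 3.95728
  B₂ = (2·4.05785 − 4.15791)/1 = 3.95779
Then eliminate the h^3 term (factor 2^3 = 8):
  (8·3.95779 − 3.95728)/7 = 3.95786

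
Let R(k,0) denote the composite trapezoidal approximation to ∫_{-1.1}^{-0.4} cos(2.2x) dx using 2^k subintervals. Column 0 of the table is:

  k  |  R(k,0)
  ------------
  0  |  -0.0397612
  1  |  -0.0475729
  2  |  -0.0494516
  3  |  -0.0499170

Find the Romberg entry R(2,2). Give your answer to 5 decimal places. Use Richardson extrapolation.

-0.05007

R(1,1) = (4·(-0.0475729) − (-0.0397612)) / 3 = -0.0501768
R(2,1) = (4·(-0.0494516) − (-0.0475729)) / 3 = -0.0500778
R(2,2) = -0.0500778 + (-0.0500778 − (-0.0501768))/15 = -0.0500712
(Column j=1 coincides with Simpson's rule on the same nodes.)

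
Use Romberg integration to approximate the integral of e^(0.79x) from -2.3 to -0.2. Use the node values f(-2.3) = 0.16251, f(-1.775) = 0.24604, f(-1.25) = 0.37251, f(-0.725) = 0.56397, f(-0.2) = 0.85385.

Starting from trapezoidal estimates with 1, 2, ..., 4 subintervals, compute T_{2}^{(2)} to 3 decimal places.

0.875

T_{0}^{(0)} (trapezoid, 1 panel, h=2.1000): 1.06718
T_{1}^{(0)} (trapezoid, 2 panels, h=1.0500): 0.92472
T_{2}^{(0)} (trapezoid, 4 panels, h=0.5250): 0.88762
T_{1}^{(1)} = 0.92472 + (0.92472 − 1.06718)/3 = 0.87723
T_{2}^{(1)} = 0.88762 + (0.88762 − 0.92472)/3 = 0.87525
T_{2}^{(2)} = 0.87525 + (0.87525 − 0.87723)/15 = 0.87512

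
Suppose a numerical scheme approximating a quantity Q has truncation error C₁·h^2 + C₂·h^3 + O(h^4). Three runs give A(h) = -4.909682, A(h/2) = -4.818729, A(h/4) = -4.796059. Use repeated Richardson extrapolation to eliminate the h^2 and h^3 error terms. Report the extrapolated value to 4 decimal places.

-4.7885

First eliminate the h^2 term (factor 2^2 = 4):
  B₁ = (4·(-4.818729) − (-4.909682))/3 = -4.788411
  B₂ = (4·(-4.796059) − (-4.818729))/3 = -4.788502
Then eliminate the h^3 term (factor 2^3 = 8):
  (8·(-4.788502) − (-4.788411))/7 = -4.788515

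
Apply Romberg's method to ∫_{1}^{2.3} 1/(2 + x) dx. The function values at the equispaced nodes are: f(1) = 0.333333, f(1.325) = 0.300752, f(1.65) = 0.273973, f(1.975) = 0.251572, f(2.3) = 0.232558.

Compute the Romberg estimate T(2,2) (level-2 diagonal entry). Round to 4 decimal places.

0.3600

T(0,0) (trapezoid, 1 panel, h=1.3000): 0.367829
T(1,0) (trapezoid, 2 panels, h=0.6500): 0.361997
T(2,0) (trapezoid, 4 panels, h=0.3250): 0.360504
T(1,1) = 0.361997 + (0.361997 − 0.367829)/3 = 0.360053
T(2,1) = 0.360504 + (0.360504 − 0.361997)/3 = 0.360006
T(2,2) = 0.360006 + (0.360006 − 0.360053)/15 = 0.360003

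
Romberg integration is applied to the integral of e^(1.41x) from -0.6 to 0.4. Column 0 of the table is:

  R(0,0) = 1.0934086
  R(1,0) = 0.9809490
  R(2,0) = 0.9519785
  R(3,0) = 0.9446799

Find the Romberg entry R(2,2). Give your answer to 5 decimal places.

0.94225

Richardson extrapolation on the trapezoidal column (denominator 4−1=3):
R(1,1) = (4·0.9809490 − 1.0934086) / 3 = 0.9434625
R(2,1) = 0.9519785 + (0.9519785 − 0.9809490)/3 = 0.9423217
R(2,2) = 0.9423217 + (0.9423217 − 0.9434625)/15 = 0.9422456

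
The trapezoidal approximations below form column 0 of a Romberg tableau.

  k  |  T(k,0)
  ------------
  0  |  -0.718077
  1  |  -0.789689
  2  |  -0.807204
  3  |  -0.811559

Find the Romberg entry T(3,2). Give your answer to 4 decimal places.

-0.8130

Richardson extrapolation on the trapezoidal column (denominator 4−1=3):
T(2,1) = (4·(-0.807204) − (-0.789689)) / 3 = -0.813042
T(3,1) = -0.811559 + (-0.811559 − (-0.807204))/3 = -0.813011
T(3,2) = (16·(-0.813011) − (-0.813042)) / 15 = -0.813009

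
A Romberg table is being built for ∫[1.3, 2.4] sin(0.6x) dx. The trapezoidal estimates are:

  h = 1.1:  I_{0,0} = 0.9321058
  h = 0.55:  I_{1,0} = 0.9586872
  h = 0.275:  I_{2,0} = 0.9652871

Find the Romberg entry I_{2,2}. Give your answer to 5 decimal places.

Richardson extrapolation on the trapezoidal column (denominator 4−1=3):
I_{1,1} = (4·0.9586872 − 0.9321058) / 3 = 0.9675477
I_{2,1} = 0.9652871 + (0.9652871 − 0.9586872)/3 = 0.9674871
I_{2,2} = 0.9674871 + (0.9674871 − 0.9675477)/15 = 0.9674831

0.96748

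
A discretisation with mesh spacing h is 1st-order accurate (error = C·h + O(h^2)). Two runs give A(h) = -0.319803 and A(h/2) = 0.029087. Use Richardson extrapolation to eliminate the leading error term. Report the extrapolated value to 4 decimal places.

The leading error scales as h; refining by a factor of 2 reduces it by 2^1 = 2.
Extrapolated value = (2·A(h/2) − A(h)) / (2 − 1)
= (2·0.029087 − (-0.319803)) / 1
= 0.377977 / 1 = 0.377977

0.3780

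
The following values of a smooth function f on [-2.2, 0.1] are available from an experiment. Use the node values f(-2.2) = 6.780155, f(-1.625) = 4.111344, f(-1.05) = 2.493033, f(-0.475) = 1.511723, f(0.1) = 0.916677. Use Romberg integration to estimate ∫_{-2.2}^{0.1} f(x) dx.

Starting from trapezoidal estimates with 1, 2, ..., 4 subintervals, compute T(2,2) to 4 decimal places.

T(0,0) (trapezoid, 1 panel, h=2.3000): 8.851357
T(1,0) (trapezoid, 2 panels, h=1.1500): 7.292666
T(2,0) (trapezoid, 4 panels, h=0.5750): 6.879597
T(1,1) = 7.292666 + (7.292666 − 8.851357)/3 = 6.773102
T(2,1) = 6.879597 + (6.879597 − 7.292666)/3 = 6.741907
T(2,2) = 6.741907 + (6.741907 − 6.773102)/15 = 6.739827

6.7398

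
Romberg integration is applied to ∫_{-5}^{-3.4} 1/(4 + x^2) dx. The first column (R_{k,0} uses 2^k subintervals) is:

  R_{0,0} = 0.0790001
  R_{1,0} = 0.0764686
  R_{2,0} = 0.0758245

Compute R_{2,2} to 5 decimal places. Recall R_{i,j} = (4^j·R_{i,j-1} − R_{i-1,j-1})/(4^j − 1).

Richardson extrapolation on the trapezoidal column (denominator 4−1=3):
R_{1,1} = 0.0764686 + (0.0764686 − 0.0790001)/3 = 0.0756248
R_{2,1} = 0.0758245 + (0.0758245 − 0.0764686)/3 = 0.0756098
R_{2,2} = 0.0756098 + (0.0756098 − 0.0756248)/15 = 0.0756088
(Column j=1 coincides with Simpson's rule on the same nodes.)

0.07561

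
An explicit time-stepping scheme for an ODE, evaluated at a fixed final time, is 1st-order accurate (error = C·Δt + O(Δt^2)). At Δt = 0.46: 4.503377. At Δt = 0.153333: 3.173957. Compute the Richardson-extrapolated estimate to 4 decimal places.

The leading error scales as Δt; refining by a factor of 3 reduces it by 3^1 = 3.
Extrapolated value = (3·A(Δt/3) − A(Δt)) / (3 − 1)
= (3·3.173957 − 4.503377) / 2
= 5.018494 / 2 = 2.509247

2.5092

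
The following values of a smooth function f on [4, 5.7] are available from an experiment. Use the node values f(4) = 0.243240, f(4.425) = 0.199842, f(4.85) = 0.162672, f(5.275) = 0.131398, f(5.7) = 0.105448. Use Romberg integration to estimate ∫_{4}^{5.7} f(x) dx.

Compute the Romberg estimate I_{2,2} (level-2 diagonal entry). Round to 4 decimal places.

0.2832

I_{0,0} (trapezoid, 1 panel, h=1.7000): 0.296385
I_{1,0} (trapezoid, 2 panels, h=0.8500): 0.286464
I_{2,0} (trapezoid, 4 panels, h=0.4250): 0.284009
I_{1,1} = 0.286464 + (0.286464 − 0.296385)/3 = 0.283157
I_{2,1} = 0.284009 + (0.284009 − 0.286464)/3 = 0.283191
I_{2,2} = 0.283191 + (0.283191 − 0.283157)/15 = 0.283193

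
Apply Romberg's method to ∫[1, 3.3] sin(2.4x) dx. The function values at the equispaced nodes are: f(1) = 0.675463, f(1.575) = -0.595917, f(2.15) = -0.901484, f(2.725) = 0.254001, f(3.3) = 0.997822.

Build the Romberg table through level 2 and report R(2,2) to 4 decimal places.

-0.2567

R(0,0) (trapezoid, 1 panel, h=2.3000): 1.924278
R(1,0) (trapezoid, 2 panels, h=1.1500): -0.074568
R(2,0) (trapezoid, 4 panels, h=0.5750): -0.233886
R(1,1) = -0.074568 + (-0.074568 − 1.924278)/3 = -0.740850
R(2,1) = -0.233886 + (-0.233886 − (-0.074568))/3 = -0.286992
R(2,2) = -0.286992 + (-0.286992 − (-0.740850))/15 = -0.256735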